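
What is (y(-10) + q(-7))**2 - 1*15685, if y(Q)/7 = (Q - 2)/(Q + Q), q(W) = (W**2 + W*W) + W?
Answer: -165549/25 ≈ -6622.0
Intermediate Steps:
q(W) = W + 2*W**2 (q(W) = (W**2 + W**2) + W = 2*W**2 + W = W + 2*W**2)
y(Q) = 7*(-2 + Q)/(2*Q) (y(Q) = 7*((Q - 2)/(Q + Q)) = 7*((-2 + Q)/((2*Q))) = 7*((-2 + Q)*(1/(2*Q))) = 7*((-2 + Q)/(2*Q)) = 7*(-2 + Q)/(2*Q))
(y(-10) + q(-7))**2 - 1*15685 = ((7/2 - 7/(-10)) - 7*(1 + 2*(-7)))**2 - 1*15685 = ((7/2 - 7*(-1/10)) - 7*(1 - 14))**2 - 15685 = ((7/2 + 7/10) - 7*(-13))**2 - 15685 = (21/5 + 91)**2 - 15685 = (476/5)**2 - 15685 = 226576/25 - 15685 = -165549/25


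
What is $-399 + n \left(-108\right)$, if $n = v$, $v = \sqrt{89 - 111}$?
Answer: $-399 - 108 i \sqrt{22} \approx -399.0 - 506.56 i$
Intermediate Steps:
$v = i \sqrt{22}$ ($v = \sqrt{-22} = i \sqrt{22} \approx 4.6904 i$)
$n = i \sqrt{22} \approx 4.6904 i$
$-399 + n \left(-108\right) = -399 + i \sqrt{22} \left(-108\right) = -399 - 108 i \sqrt{22}$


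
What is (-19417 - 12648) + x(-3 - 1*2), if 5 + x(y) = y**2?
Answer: -32045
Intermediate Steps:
x(y) = -5 + y**2
(-19417 - 12648) + x(-3 - 1*2) = (-19417 - 12648) + (-5 + (-3 - 1*2)**2) = -32065 + (-5 + (-3 - 2)**2) = -32065 + (-5 + (-5)**2) = -32065 + (-5 + 25) = -32065 + 20 = -32045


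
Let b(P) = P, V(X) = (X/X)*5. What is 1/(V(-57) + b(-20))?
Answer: -1/15 ≈ -0.066667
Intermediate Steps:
V(X) = 5 (V(X) = 1*5 = 5)
1/(V(-57) + b(-20)) = 1/(5 - 20) = 1/(-15) = -1/15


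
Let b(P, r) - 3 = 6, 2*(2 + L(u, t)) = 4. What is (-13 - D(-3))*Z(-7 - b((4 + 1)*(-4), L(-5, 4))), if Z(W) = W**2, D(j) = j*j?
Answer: -5632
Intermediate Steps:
L(u, t) = 0 (L(u, t) = -2 + (1/2)*4 = -2 + 2 = 0)
b(P, r) = 9 (b(P, r) = 3 + 6 = 9)
D(j) = j**2
(-13 - D(-3))*Z(-7 - b((4 + 1)*(-4), L(-5, 4))) = (-13 - 1*(-3)**2)*(-7 - 1*9)**2 = (-13 - 1*9)*(-7 - 9)**2 = (-13 - 9)*(-16)**2 = -22*256 = -5632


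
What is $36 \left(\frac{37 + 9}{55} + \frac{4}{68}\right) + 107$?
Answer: $\frac{130177}{935} \approx 139.23$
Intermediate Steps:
$36 \left(\frac{37 + 9}{55} + \frac{4}{68}\right) + 107 = 36 \left(46 \cdot \frac{1}{55} + 4 \cdot \frac{1}{68}\right) + 107 = 36 \left(\frac{46}{55} + \frac{1}{17}\right) + 107 = 36 \cdot \frac{837}{935} + 107 = \frac{30132}{935} + 107 = \frac{130177}{935}$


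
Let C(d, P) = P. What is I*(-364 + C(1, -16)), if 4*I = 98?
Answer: -9310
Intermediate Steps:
I = 49/2 (I = (1/4)*98 = 49/2 ≈ 24.500)
I*(-364 + C(1, -16)) = 49*(-364 - 16)/2 = (49/2)*(-380) = -9310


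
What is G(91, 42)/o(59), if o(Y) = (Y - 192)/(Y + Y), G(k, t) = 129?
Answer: -15222/133 ≈ -114.45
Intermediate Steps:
o(Y) = (-192 + Y)/(2*Y) (o(Y) = (-192 + Y)/((2*Y)) = (-192 + Y)*(1/(2*Y)) = (-192 + Y)/(2*Y))
G(91, 42)/o(59) = 129/(((1/2)*(-192 + 59)/59)) = 129/(((1/2)*(1/59)*(-133))) = 129/(-133/118) = 129*(-118/133) = -15222/133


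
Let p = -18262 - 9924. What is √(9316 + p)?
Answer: I*√18870 ≈ 137.37*I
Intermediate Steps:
p = -28186
√(9316 + p) = √(9316 - 28186) = √(-18870) = I*√18870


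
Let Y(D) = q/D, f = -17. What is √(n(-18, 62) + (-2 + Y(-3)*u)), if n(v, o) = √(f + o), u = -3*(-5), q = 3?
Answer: √(-17 + 3*√5) ≈ 3.2081*I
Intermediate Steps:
u = 15
n(v, o) = √(-17 + o)
Y(D) = 3/D
√(n(-18, 62) + (-2 + Y(-3)*u)) = √(√(-17 + 62) + (-2 + (3/(-3))*15)) = √(√45 + (-2 + (3*(-⅓))*15)) = √(3*√5 + (-2 - 1*15)) = √(3*√5 + (-2 - 15)) = √(3*√5 - 17) = √(-17 + 3*√5)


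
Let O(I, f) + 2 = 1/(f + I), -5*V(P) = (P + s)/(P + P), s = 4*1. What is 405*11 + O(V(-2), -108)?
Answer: 4804777/1079 ≈ 4453.0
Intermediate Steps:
s = 4
V(P) = -(4 + P)/(10*P) (V(P) = -(P + 4)/(5*(P + P)) = -(4 + P)/(5*(2*P)) = -(4 + P)*1/(2*P)/5 = -(4 + P)/(10*P))
O(I, f) = -2 + 1/(I + f) (O(I, f) = -2 + 1/(f + I) = -2 + 1/(I + f))
405*11 + O(V(-2), -108) = 405*11 + (1 - (-4 - 1*(-2))/(5*(-2)) - 2*(-108))/((1/10)*(-4 - 1*(-2))/(-2) - 108) = 4455 + (1 - (-1)*(-4 + 2)/(5*2) + 216)/((1/10)*(-1/2)*(-4 + 2) - 108) = 4455 + (1 - (-1)*(-2)/(5*2) + 216)/((1/10)*(-1/2)*(-2) - 108) = 4455 + (1 - 2*1/10 + 216)/(1/10 - 108) = 4455 + (1 - 1/5 + 216)/(-1079/10) = 4455 - 10/1079*1084/5 = 4455 - 2168/1079 = 4804777/1079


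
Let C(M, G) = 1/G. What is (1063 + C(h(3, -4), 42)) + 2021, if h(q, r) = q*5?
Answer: 129529/42 ≈ 3084.0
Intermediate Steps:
h(q, r) = 5*q
(1063 + C(h(3, -4), 42)) + 2021 = (1063 + 1/42) + 2021 = 44647/42 + 2021 = 129529/42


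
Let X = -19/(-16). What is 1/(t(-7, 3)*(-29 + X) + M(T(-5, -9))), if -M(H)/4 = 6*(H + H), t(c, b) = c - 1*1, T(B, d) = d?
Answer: 2/1309 ≈ 0.0015279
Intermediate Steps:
t(c, b) = -1 + c (t(c, b) = c - 1 = -1 + c)
X = 19/16 (X = -19*(-1/16) = 19/16 ≈ 1.1875)
M(H) = -48*H (M(H) = -24*(H + H) = -24*2*H = -48*H)
1/(t(-7, 3)*(-29 + X) + M(T(-5, -9))) = 1/((-1 - 7)*(-29 + 19/16) - 48*(-9)) = 1/(-8*(-445/16) + 432) = 1/(445/2 + 432) = 1/(1309/2) = 2/1309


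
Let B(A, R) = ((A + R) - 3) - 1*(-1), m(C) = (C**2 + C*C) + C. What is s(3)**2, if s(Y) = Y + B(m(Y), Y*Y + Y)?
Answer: 1156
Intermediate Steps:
m(C) = C + 2*C**2 (m(C) = (C**2 + C**2) + C = 2*C**2 + C = C + 2*C**2)
B(A, R) = -2 + A + R (B(A, R) = (-3 + A + R) + 1 = -2 + A + R)
s(Y) = -2 + Y**2 + 2*Y + Y*(1 + 2*Y) (s(Y) = Y + (-2 + Y*(1 + 2*Y) + (Y*Y + Y)) = Y + (-2 + Y*(1 + 2*Y) + (Y**2 + Y)) = Y + (-2 + Y*(1 + 2*Y) + (Y + Y**2)) = Y + (-2 + Y + Y**2 + Y*(1 + 2*Y)) = -2 + Y**2 + 2*Y + Y*(1 + 2*Y))
s(3)**2 = (-2 + 3*3 + 3*3**2)**2 = (-2 + 9 + 3*9)**2 = (-2 + 9 + 27)**2 = 34**2 = 1156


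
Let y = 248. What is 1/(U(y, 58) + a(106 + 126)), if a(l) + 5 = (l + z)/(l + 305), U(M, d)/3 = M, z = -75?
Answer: 537/397000 ≈ 0.0013526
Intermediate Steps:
U(M, d) = 3*M
a(l) = -5 + (-75 + l)/(305 + l) (a(l) = -5 + (l - 75)/(l + 305) = -5 + (-75 + l)/(305 + l))
1/(U(y, 58) + a(106 + 126)) = 1/(3*248 + 4*(-400 - (106 + 126))/(305 + (106 + 126))) = 1/(744 + 4*(-400 - 1*232)/(305 + 232)) = 1/(744 + 4*(-400 - 232)/537) = 1/(744 + 4*(1/537)*(-632)) = 1/(744 - 2528/537) = 1/(397000/537) = 537/397000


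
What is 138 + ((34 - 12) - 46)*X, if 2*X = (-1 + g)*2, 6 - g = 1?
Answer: 42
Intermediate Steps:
g = 5 (g = 6 - 1*1 = 6 - 1 = 5)
X = 4 (X = ((-1 + 5)*2)/2 = (4*2)/2 = (½)*8 = 4)
138 + ((34 - 12) - 46)*X = 138 + ((34 - 12) - 46)*4 = 138 + (22 - 46)*4 = 138 - 24*4 = 138 - 96 = 42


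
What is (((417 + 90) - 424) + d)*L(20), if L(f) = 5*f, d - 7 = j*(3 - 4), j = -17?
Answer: 10700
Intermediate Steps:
d = 24 (d = 7 - 17*(3 - 4) = 7 - 17*(-1) = 7 + 17 = 24)
(((417 + 90) - 424) + d)*L(20) = (((417 + 90) - 424) + 24)*(5*20) = ((507 - 424) + 24)*100 = (83 + 24)*100 = 107*100 = 10700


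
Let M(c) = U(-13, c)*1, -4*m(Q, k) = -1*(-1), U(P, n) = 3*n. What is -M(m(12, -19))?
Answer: 3/4 ≈ 0.75000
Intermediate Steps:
m(Q, k) = -1/4 (m(Q, k) = -(-1)*(-1)/4 = -1/4*1 = -1/4)
M(c) = 3*c (M(c) = (3*c)*1 = 3*c)
-M(m(12, -19)) = -3*(-1)/4 = -1*(-3/4) = 3/4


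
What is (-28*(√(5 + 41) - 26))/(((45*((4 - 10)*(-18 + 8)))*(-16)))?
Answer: -91/5400 + 7*√46/10800 ≈ -0.012456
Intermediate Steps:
(-28*(√(5 + 41) - 26))/(((45*((4 - 10)*(-18 + 8)))*(-16))) = (-28*(√46 - 26))/(((45*(-6*(-10)))*(-16))) = (-28*(-26 + √46))/(((45*60)*(-16))) = (728 - 28*√46)/((2700*(-16))) = (728 - 28*√46)/(-43200) = (728 - 28*√46)*(-1/43200) = -91/5400 + 7*√46/10800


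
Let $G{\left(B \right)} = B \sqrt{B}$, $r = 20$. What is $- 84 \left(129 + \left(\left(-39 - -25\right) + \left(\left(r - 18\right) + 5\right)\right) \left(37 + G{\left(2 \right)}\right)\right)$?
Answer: $10920 + 1176 \sqrt{2} \approx 12583.0$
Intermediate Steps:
$G{\left(B \right)} = B^{\frac{3}{2}}$
$- 84 \left(129 + \left(\left(-39 - -25\right) + \left(\left(r - 18\right) + 5\right)\right) \left(37 + G{\left(2 \right)}\right)\right) = - 84 \left(129 + \left(\left(-39 - -25\right) + \left(\left(20 - 18\right) + 5\right)\right) \left(37 + 2^{\frac{3}{2}}\right)\right) = - 84 \left(129 + \left(\left(-39 + 25\right) + \left(2 + 5\right)\right) \left(37 + 2 \sqrt{2}\right)\right) = - 84 \left(129 + \left(-14 + 7\right) \left(37 + 2 \sqrt{2}\right)\right) = - 84 \left(129 - 7 \left(37 + 2 \sqrt{2}\right)\right) = - 84 \left(129 - \left(259 + 14 \sqrt{2}\right)\right) = - 84 \left(-130 - 14 \sqrt{2}\right) = 10920 + 1176 \sqrt{2}$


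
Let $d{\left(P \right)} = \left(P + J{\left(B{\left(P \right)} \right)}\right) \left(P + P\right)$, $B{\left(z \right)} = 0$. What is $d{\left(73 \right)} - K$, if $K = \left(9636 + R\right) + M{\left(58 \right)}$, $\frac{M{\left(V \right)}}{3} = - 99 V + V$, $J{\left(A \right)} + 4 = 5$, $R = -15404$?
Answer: $33624$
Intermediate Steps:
$J{\left(A \right)} = 1$ ($J{\left(A \right)} = -4 + 5 = 1$)
$M{\left(V \right)} = - 294 V$ ($M{\left(V \right)} = 3 \left(- 99 V + V\right) = 3 \left(- 98 V\right) = - 294 V$)
$d{\left(P \right)} = 2 P \left(1 + P\right)$ ($d{\left(P \right)} = \left(P + 1\right) \left(P + P\right) = \left(1 + P\right) 2 P = 2 P \left(1 + P\right)$)
$K = -22820$ ($K = \left(9636 - 15404\right) - 17052 = -5768 - 17052 = -22820$)
$d{\left(73 \right)} - K = 2 \cdot 73 \left(1 + 73\right) - -22820 = 2 \cdot 73 \cdot 74 + 22820 = 10804 + 22820 = 33624$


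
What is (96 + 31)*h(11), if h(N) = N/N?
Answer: 127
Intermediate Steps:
h(N) = 1
(96 + 31)*h(11) = (96 + 31)*1 = 127*1 = 127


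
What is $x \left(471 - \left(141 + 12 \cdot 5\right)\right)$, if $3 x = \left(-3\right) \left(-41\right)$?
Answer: $11070$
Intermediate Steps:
$x = 41$ ($x = \frac{\left(-3\right) \left(-41\right)}{3} = \frac{1}{3} \cdot 123 = 41$)
$x \left(471 - \left(141 + 12 \cdot 5\right)\right) = 41 \left(471 - \left(141 + 12 \cdot 5\right)\right) = 41 \left(471 - 201\right) = 41 \cdot 270 = 11070$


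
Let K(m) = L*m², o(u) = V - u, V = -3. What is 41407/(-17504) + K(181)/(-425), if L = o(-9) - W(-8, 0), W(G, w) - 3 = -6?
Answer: -5178634871/7439200 ≈ -696.13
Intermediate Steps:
o(u) = -3 - u
W(G, w) = -3 (W(G, w) = 3 - 6 = -3)
L = 9 (L = (-3 - 1*(-9)) - 1*(-3) = (-3 + 9) + 3 = 6 + 3 = 9)
K(m) = 9*m²
41407/(-17504) + K(181)/(-425) = 41407/(-17504) + (9*181²)/(-425) = 41407*(-1/17504) + (9*32761)*(-1/425) = -41407/17504 + 294849*(-1/425) = -41407/17504 - 294849/425 = -5178634871/7439200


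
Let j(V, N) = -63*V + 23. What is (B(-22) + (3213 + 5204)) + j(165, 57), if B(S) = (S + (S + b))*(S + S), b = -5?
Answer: 201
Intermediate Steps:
j(V, N) = 23 - 63*V
B(S) = 2*S*(-5 + 2*S) (B(S) = (S + (S - 5))*(S + S) = (S + (-5 + S))*(2*S) = (-5 + 2*S)*(2*S) = 2*S*(-5 + 2*S))
(B(-22) + (3213 + 5204)) + j(165, 57) = (2*(-22)*(-5 + 2*(-22)) + (3213 + 5204)) + (23 - 63*165) = (2*(-22)*(-5 - 44) + 8417) + (23 - 10395) = (2*(-22)*(-49) + 8417) - 10372 = (2156 + 8417) - 10372 = 10573 - 10372 = 201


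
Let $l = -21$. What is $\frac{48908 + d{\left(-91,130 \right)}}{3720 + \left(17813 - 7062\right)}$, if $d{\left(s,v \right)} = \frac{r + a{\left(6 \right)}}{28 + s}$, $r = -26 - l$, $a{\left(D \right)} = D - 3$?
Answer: $\frac{3081206}{911673} \approx 3.3797$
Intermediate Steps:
$a{\left(D \right)} = -3 + D$ ($a{\left(D \right)} = D - 3 = -3 + D$)
$r = -5$ ($r = -26 - -21 = -26 + 21 = -5$)
$d{\left(s,v \right)} = - \frac{2}{28 + s}$ ($d{\left(s,v \right)} = \frac{-5 + \left(-3 + 6\right)}{28 + s} = \frac{-5 + 3}{28 + s} = - \frac{2}{28 + s}$)
$\frac{48908 + d{\left(-91,130 \right)}}{3720 + \left(17813 - 7062\right)} = \frac{48908 - \frac{2}{28 - 91}}{3720 + \left(17813 - 7062\right)} = \frac{48908 - \frac{2}{-63}}{3720 + 10751} = \frac{48908 - - \frac{2}{63}}{14471} = \left(48908 + \frac{2}{63}\right) \frac{1}{14471} = \frac{3081206}{63} \cdot \frac{1}{14471} = \frac{3081206}{911673}$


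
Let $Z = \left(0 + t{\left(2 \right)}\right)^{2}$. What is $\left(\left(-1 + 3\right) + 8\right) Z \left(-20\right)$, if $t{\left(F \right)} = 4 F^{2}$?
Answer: $-51200$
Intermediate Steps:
$Z = 256$ ($Z = \left(0 + 4 \cdot 2^{2}\right)^{2} = \left(0 + 4 \cdot 4\right)^{2} = \left(0 + 16\right)^{2} = 16^{2} = 256$)
$\left(\left(-1 + 3\right) + 8\right) Z \left(-20\right) = \left(\left(-1 + 3\right) + 8\right) 256 \left(-20\right) = \left(2 + 8\right) 256 \left(-20\right) = 10 \cdot 256 \left(-20\right) = 2560 \left(-20\right) = -51200$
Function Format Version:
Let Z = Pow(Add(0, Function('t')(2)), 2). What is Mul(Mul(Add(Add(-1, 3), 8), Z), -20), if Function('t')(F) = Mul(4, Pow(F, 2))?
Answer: -51200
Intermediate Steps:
Z = 256 (Z = Pow(Add(0, Mul(4, Pow(2, 2))), 2) = Pow(Add(0, Mul(4, 4)), 2) = Pow(Add(0, 16), 2) = Pow(16, 2) = 256)
Mul(Mul(Add(Add(-1, 3), 8), Z), -20) = Mul(Mul(Add(Add(-1, 3), 8), 256), -20) = Mul(Mul(Add(2, 8), 256), -20) = Mul(Mul(10, 256), -20) = Mul(2560, -20) = -51200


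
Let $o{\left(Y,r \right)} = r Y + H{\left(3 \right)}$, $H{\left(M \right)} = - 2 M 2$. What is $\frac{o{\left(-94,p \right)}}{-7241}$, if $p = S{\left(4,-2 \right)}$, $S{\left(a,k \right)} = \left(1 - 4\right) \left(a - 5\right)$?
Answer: $\frac{294}{7241} \approx 0.040602$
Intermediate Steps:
$H{\left(M \right)} = - 4 M$
$S{\left(a,k \right)} = 15 - 3 a$ ($S{\left(a,k \right)} = - 3 \left(-5 + a\right) = 15 - 3 a$)
$p = 3$ ($p = 15 - 12 = 3$)
$o{\left(Y,r \right)} = -12 + Y r$ ($o{\left(Y,r \right)} = r Y - 12 = Y r - 12 = -12 + Y r$)
$\frac{o{\left(-94,p \right)}}{-7241} = \frac{-12 - 282}{-7241} = \left(-12 - 282\right) \left(- \frac{1}{7241}\right) = \left(-294\right) \left(- \frac{1}{7241}\right) = \frac{294}{7241}$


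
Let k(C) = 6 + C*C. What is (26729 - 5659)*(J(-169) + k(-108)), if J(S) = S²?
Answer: 847667170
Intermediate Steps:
k(C) = 6 + C²
(26729 - 5659)*(J(-169) + k(-108)) = (26729 - 5659)*((-169)² + (6 + (-108)²)) = 21070*(28561 + (6 + 11664)) = 21070*(28561 + 11670) = 21070*40231 = 847667170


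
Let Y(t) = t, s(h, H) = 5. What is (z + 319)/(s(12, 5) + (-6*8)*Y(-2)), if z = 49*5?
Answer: 564/101 ≈ 5.5842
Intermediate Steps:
z = 245
(z + 319)/(s(12, 5) + (-6*8)*Y(-2)) = (245 + 319)/(5 - 6*8*(-2)) = 564/(5 - 48*(-2)) = 564/(5 + 96) = 564/101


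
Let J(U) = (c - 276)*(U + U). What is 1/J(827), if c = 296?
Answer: 1/33080 ≈ 3.0230e-5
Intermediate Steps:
J(U) = 40*U (J(U) = (296 - 276)*(U + U) = 20*(2*U) = 40*U)
1/J(827) = 1/(40*827) = 1/33080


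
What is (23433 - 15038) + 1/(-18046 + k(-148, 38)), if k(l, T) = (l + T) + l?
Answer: 153662079/18304 ≈ 8395.0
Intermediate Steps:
k(l, T) = T + 2*l (k(l, T) = (T + l) + l = T + 2*l)
(23433 - 15038) + 1/(-18046 + k(-148, 38)) = (23433 - 15038) + 1/(-18046 + (38 + 2*(-148))) = 8395 + 1/(-18046 + (38 - 296)) = 8395 + 1/(-18046 - 258) = 8395 + 1/(-18304) = 8395 - 1/18304 = 153662079/18304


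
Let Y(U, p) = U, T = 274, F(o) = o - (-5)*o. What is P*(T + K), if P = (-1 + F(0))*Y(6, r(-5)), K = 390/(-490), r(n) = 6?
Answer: -80322/49 ≈ -1639.2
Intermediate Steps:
F(o) = 6*o (F(o) = o + 5*o = 6*o)
K = -39/49 (K = 390*(-1/490) = -39/49 ≈ -0.79592)
P = -6 (P = (-1 + 6*0)*6 = (-1 + 0)*6 = -1*6 = -6)
P*(T + K) = -6*(274 - 39/49) = -6*13387/49 = -80322/49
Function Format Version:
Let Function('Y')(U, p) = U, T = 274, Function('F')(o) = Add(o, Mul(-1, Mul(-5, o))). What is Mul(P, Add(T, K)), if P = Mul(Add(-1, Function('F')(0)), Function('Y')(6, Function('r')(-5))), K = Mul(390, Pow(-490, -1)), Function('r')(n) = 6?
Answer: Rational(-80322, 49) ≈ -1639.2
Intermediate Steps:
Function('F')(o) = Mul(6, o) (Function('F')(o) = Add(o, Mul(5, o)) = Mul(6, o))
K = Rational(-39, 49) (K = Mul(390, Rational(-1, 490)) = Rational(-39, 49) ≈ -0.79592)
P = -6 (P = Mul(Add(-1, Mul(6, 0)), 6) = Mul(Add(-1, 0), 6) = Mul(-1, 6) = -6)
Mul(P, Add(T, K)) = Mul(-6, Add(274, Rational(-39, 49))) = Mul(-6, Rational(13387, 49)) = Rational(-80322, 49)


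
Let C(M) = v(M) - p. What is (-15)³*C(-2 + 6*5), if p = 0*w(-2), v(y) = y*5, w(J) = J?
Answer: -472500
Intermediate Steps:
v(y) = 5*y
p = 0 (p = 0*(-2) = 0)
C(M) = 5*M (C(M) = 5*M - 1*0 = 5*M + 0 = 5*M)
(-15)³*C(-2 + 6*5) = (-15)³*(5*(-2 + 6*5)) = -16875*(-2 + 30) = -16875*28 = -3375*140 = -472500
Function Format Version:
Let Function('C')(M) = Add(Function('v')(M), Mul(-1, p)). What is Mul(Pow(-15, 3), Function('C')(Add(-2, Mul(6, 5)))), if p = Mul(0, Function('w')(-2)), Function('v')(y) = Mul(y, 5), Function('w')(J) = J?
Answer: -472500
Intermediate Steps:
Function('v')(y) = Mul(5, y)
p = 0 (p = Mul(0, -2) = 0)
Function('C')(M) = Mul(5, M) (Function('C')(M) = Add(Mul(5, M), Mul(-1, 0)) = Add(Mul(5, M), 0) = Mul(5, M))
Mul(Pow(-15, 3), Function('C')(Add(-2, Mul(6, 5)))) = Mul(Pow(-15, 3), Mul(5, Add(-2, Mul(6, 5)))) = Mul(-3375, Mul(5, Add(-2, 30))) = Mul(-3375, Mul(5, 28)) = Mul(-3375, 140) = -472500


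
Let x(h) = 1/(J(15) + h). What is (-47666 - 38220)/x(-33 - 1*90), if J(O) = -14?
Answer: 11766382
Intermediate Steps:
x(h) = 1/(-14 + h)
(-47666 - 38220)/x(-33 - 1*90) = (-47666 - 38220)/(1/(-14 + (-33 - 1*90))) = -85886/(1/(-14 + (-33 - 90))) = -85886/(1/(-14 - 123)) = -85886/(1/(-137)) = -85886/(-1/137) = -85886*(-137) = 11766382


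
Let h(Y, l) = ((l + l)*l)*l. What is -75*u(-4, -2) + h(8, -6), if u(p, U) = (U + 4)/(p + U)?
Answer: -407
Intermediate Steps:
u(p, U) = (4 + U)/(U + p)
h(Y, l) = 2*l³ (h(Y, l) = ((2*l)*l)*l = (2*l²)*l = 2*l³)
-75*u(-4, -2) + h(8, -6) = -75*(4 - 2)/(-2 - 4) + 2*(-6)³ = -75*2/(-6) + 2*(-216) = -(-25)*2/2 - 432 = -75*(-⅓) - 432 = 25 - 432 = -407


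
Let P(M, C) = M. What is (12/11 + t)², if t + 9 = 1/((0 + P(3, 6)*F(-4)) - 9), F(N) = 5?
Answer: 261121/4356 ≈ 59.945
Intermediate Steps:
t = -53/6 (t = -9 + 1/((0 + 3*5) - 9) = -9 + 1/((0 + 15) - 9) = -9 + 1/(15 - 9) = -9 + 1/6 = -9 + ⅙ = -53/6 ≈ -8.8333)
(12/11 + t)² = (12/11 - 53/6)² = (-511/66)² = 261121/4356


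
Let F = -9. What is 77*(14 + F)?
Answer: 385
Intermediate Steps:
77*(14 + F) = 77*(14 - 9) = 77*5 = 385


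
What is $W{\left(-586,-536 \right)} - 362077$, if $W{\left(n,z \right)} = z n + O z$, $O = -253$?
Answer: $87627$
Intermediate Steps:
$W{\left(n,z \right)} = - 253 z + n z$ ($W{\left(n,z \right)} = z n - 253 z = n z - 253 z = - 253 z + n z$)
$W{\left(-586,-536 \right)} - 362077 = - 536 \left(-253 - 586\right) - 362077 = \left(-536\right) \left(-839\right) - 362077 = 449704 - 362077 = 87627$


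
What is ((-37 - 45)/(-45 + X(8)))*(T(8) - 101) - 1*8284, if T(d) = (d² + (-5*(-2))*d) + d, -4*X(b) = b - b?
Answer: -122866/15 ≈ -8191.1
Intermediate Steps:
X(b) = 0 (X(b) = -(b - b)/4 = -¼*0 = 0)
T(d) = d² + 11*d (T(d) = (d² + 10*d) + d = d² + 11*d)
((-37 - 45)/(-45 + X(8)))*(T(8) - 101) - 1*8284 = ((-37 - 45)/(-45 + 0))*(8*(11 + 8) - 101) - 1*8284 = (-82/(-45))*(8*19 - 101) - 8284 = (-82*(-1/45))*(152 - 101) - 8284 = (82/45)*51 - 8284 = 1394/15 - 8284 = -122866/15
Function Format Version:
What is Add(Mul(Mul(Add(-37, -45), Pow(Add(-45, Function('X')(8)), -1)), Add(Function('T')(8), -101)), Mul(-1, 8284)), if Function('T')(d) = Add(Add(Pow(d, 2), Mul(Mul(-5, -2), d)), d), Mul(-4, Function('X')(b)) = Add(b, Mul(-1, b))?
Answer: Rational(-122866, 15) ≈ -8191.1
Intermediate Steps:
Function('X')(b) = 0 (Function('X')(b) = Mul(Rational(-1, 4), Add(b, Mul(-1, b))) = Mul(Rational(-1, 4), 0) = 0)
Function('T')(d) = Add(Pow(d, 2), Mul(11, d)) (Function('T')(d) = Add(Add(Pow(d, 2), Mul(10, d)), d) = Add(Pow(d, 2), Mul(11, d)))
Add(Mul(Mul(Add(-37, -45), Pow(Add(-45, Function('X')(8)), -1)), Add(Function('T')(8), -101)), Mul(-1, 8284)) = Add(Mul(Mul(Add(-37, -45), Pow(Add(-45, 0), -1)), Add(Mul(8, Add(11, 8)), -101)), Mul(-1, 8284)) = Add(Mul(Mul(-82, Pow(-45, -1)), Add(Mul(8, 19), -101)), -8284) = Add(Mul(Mul(-82, Rational(-1, 45)), Add(152, -101)), -8284) = Add(Mul(Rational(82, 45), 51), -8284) = Add(Rational(1394, 15), -8284) = Rational(-122866, 15)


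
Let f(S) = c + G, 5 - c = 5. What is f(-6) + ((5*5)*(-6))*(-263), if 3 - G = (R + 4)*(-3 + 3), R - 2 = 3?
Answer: 39453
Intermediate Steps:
R = 5 (R = 2 + 3 = 5)
c = 0 (c = 5 - 1*5 = 5 - 5 = 0)
G = 3 (G = 3 - (5 + 4)*(-3 + 3) = 3 - 9*0 = 3 - 1*0 = 3 + 0 = 3)
f(S) = 3 (f(S) = 0 + 3 = 3)
f(-6) + ((5*5)*(-6))*(-263) = 3 + ((5*5)*(-6))*(-263) = 3 + (25*(-6))*(-263) = 3 - 150*(-263) = 3 + 39450 = 39453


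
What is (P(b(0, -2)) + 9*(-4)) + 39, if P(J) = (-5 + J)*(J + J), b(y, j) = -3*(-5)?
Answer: 303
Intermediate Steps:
b(y, j) = 15
P(J) = 2*J*(-5 + J) (P(J) = (-5 + J)*(2*J) = 2*J*(-5 + J))
(P(b(0, -2)) + 9*(-4)) + 39 = (2*15*(-5 + 15) + 9*(-4)) + 39 = (2*15*10 - 36) + 39 = (300 - 36) + 39 = 264 + 39 = 303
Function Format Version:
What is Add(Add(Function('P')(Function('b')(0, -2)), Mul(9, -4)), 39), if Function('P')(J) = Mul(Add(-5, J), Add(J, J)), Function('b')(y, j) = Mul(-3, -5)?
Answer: 303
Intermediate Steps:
Function('b')(y, j) = 15
Function('P')(J) = Mul(2, J, Add(-5, J)) (Function('P')(J) = Mul(Add(-5, J), Mul(2, J)) = Mul(2, J, Add(-5, J)))
Add(Add(Function('P')(Function('b')(0, -2)), Mul(9, -4)), 39) = Add(Add(Mul(2, 15, Add(-5, 15)), Mul(9, -4)), 39) = Add(Add(Mul(2, 15, 10), -36), 39) = Add(Add(300, -36), 39) = Add(264, 39) = 303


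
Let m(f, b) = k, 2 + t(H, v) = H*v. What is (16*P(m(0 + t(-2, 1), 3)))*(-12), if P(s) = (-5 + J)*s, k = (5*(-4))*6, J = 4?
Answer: -23040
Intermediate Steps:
k = -120 (k = -20*6 = -120)
t(H, v) = -2 + H*v
m(f, b) = -120
P(s) = -s (P(s) = (-5 + 4)*s = -s)
(16*P(m(0 + t(-2, 1), 3)))*(-12) = (16*(-1*(-120)))*(-12) = (16*120)*(-12) = 1920*(-12) = -23040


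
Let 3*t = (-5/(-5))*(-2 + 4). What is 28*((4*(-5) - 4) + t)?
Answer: -1960/3 ≈ -653.33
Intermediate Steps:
t = ⅔ (t = ((-5/(-5))*(-2 + 4))/3 = (-5*(-⅕)*2)/3 = (1*2)/3 = (⅓)*2 = ⅔ ≈ 0.66667)
28*((4*(-5) - 4) + t) = 28*((4*(-5) - 4) + ⅔) = 28*((-20 - 4) + ⅔) = 28*(-24 + ⅔) = 28*(-70/3) = -1960/3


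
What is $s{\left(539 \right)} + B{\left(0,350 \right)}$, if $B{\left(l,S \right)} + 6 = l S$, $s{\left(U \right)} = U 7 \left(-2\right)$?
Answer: $-7552$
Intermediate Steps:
$s{\left(U \right)} = - 14 U$ ($s{\left(U \right)} = 7 U \left(-2\right) = - 14 U$)
$B{\left(l,S \right)} = -6 + S l$ ($B{\left(l,S \right)} = -6 + l S = -6 + S l$)
$s{\left(539 \right)} + B{\left(0,350 \right)} = \left(-14\right) 539 + \left(-6 + 350 \cdot 0\right) = -7546 + \left(-6 + 0\right) = -7546 - 6 = -7552$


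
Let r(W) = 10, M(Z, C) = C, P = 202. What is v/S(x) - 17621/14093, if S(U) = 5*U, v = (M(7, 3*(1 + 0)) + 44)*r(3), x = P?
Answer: -1117350/1423393 ≈ -0.78499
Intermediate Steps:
x = 202
v = 470 (v = (3*(1 + 0) + 44)*10 = (3*1 + 44)*10 = (3 + 44)*10 = 47*10 = 470)
v/S(x) - 17621/14093 = 470/((5*202)) - 17621/14093 = 470/1010 - 17621*1/14093 = 470*(1/1010) - 17621/14093 = 47/101 - 17621/14093 = -1117350/1423393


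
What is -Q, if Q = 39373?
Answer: -39373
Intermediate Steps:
-Q = -1*39373 = -39373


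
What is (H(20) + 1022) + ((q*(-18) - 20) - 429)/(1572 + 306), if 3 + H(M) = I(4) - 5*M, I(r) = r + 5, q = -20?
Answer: 1742695/1878 ≈ 927.95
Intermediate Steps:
I(r) = 5 + r
H(M) = 6 - 5*M (H(M) = -3 + ((5 + 4) - 5*M) = -3 + (9 - 5*M) = 6 - 5*M)
(H(20) + 1022) + ((q*(-18) - 20) - 429)/(1572 + 306) = ((6 - 5*20) + 1022) + ((-20*(-18) - 20) - 429)/(1572 + 306) = ((6 - 100) + 1022) + ((360 - 20) - 429)/1878 = (-94 + 1022) + (340 - 429)*(1/1878) = 928 - 89*1/1878 = 928 - 89/1878 = 1742695/1878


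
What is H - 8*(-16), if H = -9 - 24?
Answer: 95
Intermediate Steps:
H = -33
H - 8*(-16) = -33 - 8*(-16) = -33 + 128 = 95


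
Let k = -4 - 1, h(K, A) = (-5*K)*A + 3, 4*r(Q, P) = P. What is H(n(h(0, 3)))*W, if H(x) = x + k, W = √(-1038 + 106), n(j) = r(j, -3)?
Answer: -23*I*√233/2 ≈ -175.54*I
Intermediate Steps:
r(Q, P) = P/4
h(K, A) = 3 - 5*A*K (h(K, A) = -5*A*K + 3 = 3 - 5*A*K)
n(j) = -¾ (n(j) = (¼)*(-3) = -¾)
k = -5
W = 2*I*√233 (W = √(-932) = 2*I*√233 ≈ 30.529*I)
H(x) = -5 + x (H(x) = x - 5 = -5 + x)
H(n(h(0, 3)))*W = (-5 - ¾)*(2*I*√233) = -23*I*√233/2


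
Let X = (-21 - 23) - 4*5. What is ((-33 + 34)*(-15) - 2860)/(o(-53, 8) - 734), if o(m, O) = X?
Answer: 2875/798 ≈ 3.6028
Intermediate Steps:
X = -64 (X = -44 - 20 = -64)
o(m, O) = -64
((-33 + 34)*(-15) - 2860)/(o(-53, 8) - 734) = ((-33 + 34)*(-15) - 2860)/(-64 - 734) = (1*(-15) - 2860)/(-798) = (-15 - 2860)*(-1/798) = -2875*(-1/798) = 2875/798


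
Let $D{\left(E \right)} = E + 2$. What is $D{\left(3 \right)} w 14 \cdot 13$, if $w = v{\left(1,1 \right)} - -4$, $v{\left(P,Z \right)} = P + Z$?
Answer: $5460$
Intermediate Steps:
$w = 6$ ($w = \left(1 + 1\right) - -4 = 2 + 4 = 6$)
$D{\left(E \right)} = 2 + E$
$D{\left(3 \right)} w 14 \cdot 13 = \left(2 + 3\right) 6 \cdot 14 \cdot 13 = 5 \cdot 6 \cdot 14 \cdot 13 = 30 \cdot 14 \cdot 13 = 420 \cdot 13 = 5460$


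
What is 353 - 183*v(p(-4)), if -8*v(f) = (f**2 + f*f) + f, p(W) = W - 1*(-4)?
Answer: 353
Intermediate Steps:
p(W) = 4 + W (p(W) = W + 4 = 4 + W)
v(f) = -f**2/4 - f/8 (v(f) = -((f**2 + f*f) + f)/8 = -((f**2 + f**2) + f)/8 = -(2*f**2 + f)/8 = -(f + 2*f**2)/8 = -f**2/4 - f/8)
353 - 183*v(p(-4)) = 353 - (-183)*(4 - 4)*(1 + 2*(4 - 4))/8 = 353 - (-183)*0*(1 + 2*0)/8 = 353 - (-183)*0*(1 + 0)/8 = 353 - (-183)*0/8 = 353 - 183*0 = 353 + 0 = 353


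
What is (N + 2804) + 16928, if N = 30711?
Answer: 50443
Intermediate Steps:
(N + 2804) + 16928 = (30711 + 2804) + 16928 = 33515 + 16928 = 50443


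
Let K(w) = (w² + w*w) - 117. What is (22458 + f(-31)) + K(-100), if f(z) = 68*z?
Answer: 40233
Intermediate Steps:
K(w) = -117 + 2*w² (K(w) = (w² + w²) - 117 = 2*w² - 117 = -117 + 2*w²)
(22458 + f(-31)) + K(-100) = (22458 + 68*(-31)) + (-117 + 2*(-100)²) = (22458 - 2108) + (-117 + 2*10000) = 20350 + (-117 + 20000) = 20350 + 19883 = 40233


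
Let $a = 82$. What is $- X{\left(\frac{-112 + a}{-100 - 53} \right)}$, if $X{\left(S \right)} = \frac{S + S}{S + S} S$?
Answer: $- \frac{10}{51} \approx -0.19608$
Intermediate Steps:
$X{\left(S \right)} = S$ ($X{\left(S \right)} = \frac{2 S}{2 S} S = 2 S \frac{1}{2 S} S = 1 S = S$)
$- X{\left(\frac{-112 + a}{-100 - 53} \right)} = - \frac{-112 + 82}{-100 - 53} = - \frac{-30}{-153} = - \frac{\left(-30\right) \left(-1\right)}{153} = \left(-1\right) \frac{10}{51} = - \frac{10}{51}$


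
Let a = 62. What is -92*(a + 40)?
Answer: -9384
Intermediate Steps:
-92*(a + 40) = -92*(62 + 40) = -92*102 = -9384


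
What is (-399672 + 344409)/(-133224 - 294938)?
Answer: 55263/428162 ≈ 0.12907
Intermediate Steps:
(-399672 + 344409)/(-133224 - 294938) = -55263/(-428162) = -55263*(-1/428162) = 55263/428162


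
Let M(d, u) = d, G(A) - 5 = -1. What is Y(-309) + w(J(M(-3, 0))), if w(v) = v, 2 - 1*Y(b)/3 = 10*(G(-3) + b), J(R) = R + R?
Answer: 9150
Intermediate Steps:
G(A) = 4 (G(A) = 5 - 1 = 4)
J(R) = 2*R
Y(b) = -114 - 30*b (Y(b) = 6 - 30*(4 + b) = 6 - 3*(40 + 10*b) = 6 + (-120 - 30*b) = -114 - 30*b)
Y(-309) + w(J(M(-3, 0))) = (-114 - 30*(-309)) + 2*(-3) = (-114 + 9270) - 6 = 9156 - 6 = 9150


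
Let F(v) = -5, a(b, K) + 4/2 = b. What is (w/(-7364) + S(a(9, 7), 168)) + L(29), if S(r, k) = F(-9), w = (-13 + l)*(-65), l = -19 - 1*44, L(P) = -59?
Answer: -119059/1841 ≈ -64.671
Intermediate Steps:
a(b, K) = -2 + b
l = -63 (l = -19 - 44 = -63)
w = 4940 (w = (-13 - 63)*(-65) = -76*(-65) = 4940)
S(r, k) = -5
(w/(-7364) + S(a(9, 7), 168)) + L(29) = (4940/(-7364) - 5) - 59 = (4940*(-1/7364) - 5) - 59 = (-1235/1841 - 5) - 59 = -10440/1841 - 59 = -119059/1841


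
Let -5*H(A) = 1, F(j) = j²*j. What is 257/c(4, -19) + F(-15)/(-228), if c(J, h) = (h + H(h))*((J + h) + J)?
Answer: 321415/20064 ≈ 16.020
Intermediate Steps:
F(j) = j³
H(A) = -⅕ (H(A) = -⅕*1 = -⅕)
c(J, h) = (-⅕ + h)*(h + 2*J) (c(J, h) = (h - ⅕)*((J + h) + J) = (-⅕ + h)*(h + 2*J))
257/c(4, -19) + F(-15)/(-228) = 257/((-19)² - ⅖*4 - ⅕*(-19) + 2*4*(-19)) + (-15)³/(-228) = 257/(361 - 8/5 + 19/5 - 152) - 3375*(-1/228) = 257/(1056/5) + 1125/76 = 257*(5/1056) + 1125/76 = 1285/1056 + 1125/76 = 321415/20064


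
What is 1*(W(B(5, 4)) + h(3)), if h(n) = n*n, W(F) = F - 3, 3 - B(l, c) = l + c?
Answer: 0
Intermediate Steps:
B(l, c) = 3 - c - l (B(l, c) = 3 - (l + c) = 3 - (c + l) = 3 + (-c - l) = 3 - c - l)
W(F) = -3 + F
h(n) = n²
1*(W(B(5, 4)) + h(3)) = 1*((-3 + (3 - 1*4 - 1*5)) + 3²) = 1*((-3 + (3 - 4 - 5)) + 9) = 1*((-3 - 6) + 9) = 1*(-9 + 9) = 1*0 = 0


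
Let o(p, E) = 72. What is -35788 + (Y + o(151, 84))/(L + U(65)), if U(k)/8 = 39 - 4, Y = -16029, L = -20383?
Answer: -239810069/6701 ≈ -35787.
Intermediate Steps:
U(k) = 280 (U(k) = 8*(39 - 4) = 8*35 = 280)
-35788 + (Y + o(151, 84))/(L + U(65)) = -35788 + (-16029 + 72)/(-20383 + 280) = -35788 - 15957/(-20103) = -35788 - 15957*(-1/20103) = -35788 + 5319/6701 = -239810069/6701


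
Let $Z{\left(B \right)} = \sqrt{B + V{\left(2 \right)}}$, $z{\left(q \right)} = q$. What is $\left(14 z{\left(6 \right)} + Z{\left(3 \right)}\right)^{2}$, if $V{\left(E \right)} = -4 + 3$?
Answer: $\left(84 + \sqrt{2}\right)^{2} \approx 7295.6$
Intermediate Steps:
$V{\left(E \right)} = -1$
$Z{\left(B \right)} = \sqrt{-1 + B}$ ($Z{\left(B \right)} = \sqrt{B - 1} = \sqrt{-1 + B}$)
$\left(14 z{\left(6 \right)} + Z{\left(3 \right)}\right)^{2} = \left(14 \cdot 6 + \sqrt{-1 + 3}\right)^{2} = \left(84 + \sqrt{2}\right)^{2}$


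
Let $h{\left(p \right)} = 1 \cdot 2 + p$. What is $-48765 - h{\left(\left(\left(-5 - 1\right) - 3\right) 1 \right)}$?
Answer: $-48758$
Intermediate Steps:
$h{\left(p \right)} = 2 + p$
$-48765 - h{\left(\left(\left(-5 - 1\right) - 3\right) 1 \right)} = -48765 - \left(2 + \left(\left(-5 - 1\right) - 3\right) 1\right) = -48765 - \left(2 + \left(-6 - 3\right) 1\right) = -48765 - \left(2 - 9\right) = -48765 - -7 = -48765 + 7 = -48758$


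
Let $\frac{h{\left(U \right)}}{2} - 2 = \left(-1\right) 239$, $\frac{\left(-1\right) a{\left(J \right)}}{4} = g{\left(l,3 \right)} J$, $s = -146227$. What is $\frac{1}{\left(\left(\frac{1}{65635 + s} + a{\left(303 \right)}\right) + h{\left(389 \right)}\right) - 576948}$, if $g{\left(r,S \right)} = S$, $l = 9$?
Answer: $- \frac{80592}{46828626337} \approx -1.721 \cdot 10^{-6}$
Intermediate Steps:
$a{\left(J \right)} = - 12 J$ ($a{\left(J \right)} = - 4 \cdot 3 J = - 12 J$)
$h{\left(U \right)} = -474$ ($h{\left(U \right)} = 4 + 2 \left(\left(-1\right) 239\right) = 4 + 2 \left(-239\right) = 4 - 478 = -474$)
$\frac{1}{\left(\left(\frac{1}{65635 + s} + a{\left(303 \right)}\right) + h{\left(389 \right)}\right) - 576948} = \frac{1}{\left(\left(\frac{1}{65635 - 146227} - 3636\right) - 474\right) - 576948} = \frac{1}{\left(\left(\frac{1}{-80592} - 3636\right) - 474\right) - 576948} = \frac{1}{\left(\left(- \frac{1}{80592} - 3636\right) - 474\right) - 576948} = \frac{1}{\left(- \frac{293032513}{80592} - 474\right) - 576948} = \frac{1}{- \frac{331233121}{80592} - 576948} = \frac{1}{- \frac{46828626337}{80592}} = - \frac{80592}{46828626337}$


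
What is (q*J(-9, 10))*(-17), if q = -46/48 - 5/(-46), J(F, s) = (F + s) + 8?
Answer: 23919/184 ≈ 129.99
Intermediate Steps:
J(F, s) = 8 + F + s
q = -469/552 (q = -46*1/48 - 5*(-1/46) = -23/24 + 5/46 = -469/552 ≈ -0.84964)
(q*J(-9, 10))*(-17) = -469*(8 - 9 + 10)/552*(-17) = -469/552*9*(-17) = -1407/184*(-17) = 23919/184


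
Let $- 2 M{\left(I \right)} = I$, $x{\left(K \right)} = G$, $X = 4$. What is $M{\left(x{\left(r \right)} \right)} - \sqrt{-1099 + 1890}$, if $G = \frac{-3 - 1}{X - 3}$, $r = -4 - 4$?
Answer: $2 - \sqrt{791} \approx -26.125$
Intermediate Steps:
$r = -8$
$G = -4$ ($G = \frac{-3 - 1}{4 - 3} = - \frac{4}{1} = \left(-4\right) 1 = -4$)
$x{\left(K \right)} = -4$
$M{\left(I \right)} = - \frac{I}{2}$
$M{\left(x{\left(r \right)} \right)} - \sqrt{-1099 + 1890} = \left(- \frac{1}{2}\right) \left(-4\right) - \sqrt{-1099 + 1890} = 2 - \sqrt{791}$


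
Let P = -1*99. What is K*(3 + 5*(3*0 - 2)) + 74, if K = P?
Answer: 767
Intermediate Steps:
P = -99
K = -99
K*(3 + 5*(3*0 - 2)) + 74 = -99*(3 + 5*(3*0 - 2)) + 74 = -99*(3 + 5*(0 - 2)) + 74 = -99*(3 + 5*(-2)) + 74 = -99*(3 - 10) + 74 = -99*(-7) + 74 = 693 + 74 = 767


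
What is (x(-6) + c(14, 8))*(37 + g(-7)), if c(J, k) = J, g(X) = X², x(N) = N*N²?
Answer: -17372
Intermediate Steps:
x(N) = N³
(x(-6) + c(14, 8))*(37 + g(-7)) = ((-6)³ + 14)*(37 + (-7)²) = (-216 + 14)*(37 + 49) = -202*86 = -17372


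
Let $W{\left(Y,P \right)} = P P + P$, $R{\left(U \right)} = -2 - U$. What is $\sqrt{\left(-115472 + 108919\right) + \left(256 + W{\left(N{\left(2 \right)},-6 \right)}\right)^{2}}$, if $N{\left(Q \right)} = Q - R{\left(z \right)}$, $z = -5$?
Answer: $\sqrt{75243} \approx 274.3$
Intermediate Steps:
$N{\left(Q \right)} = -3 + Q$ ($N{\left(Q \right)} = Q - \left(-2 - -5\right) = Q - \left(-2 + 5\right) = Q - 3 = -3 + Q$)
$W{\left(Y,P \right)} = P + P^{2}$ ($W{\left(Y,P \right)} = P^{2} + P = P + P^{2}$)
$\sqrt{\left(-115472 + 108919\right) + \left(256 + W{\left(N{\left(2 \right)},-6 \right)}\right)^{2}} = \sqrt{\left(-115472 + 108919\right) + \left(256 - 6 \left(1 - 6\right)\right)^{2}} = \sqrt{-6553 + \left(256 - -30\right)^{2}} = \sqrt{-6553 + \left(256 + 30\right)^{2}} = \sqrt{-6553 + 286^{2}} = \sqrt{-6553 + 81796} = \sqrt{75243}$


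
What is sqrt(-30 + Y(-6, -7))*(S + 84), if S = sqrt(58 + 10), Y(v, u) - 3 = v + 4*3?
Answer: 2*I*sqrt(21)*(42 + sqrt(17)) ≈ 422.73*I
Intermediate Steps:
Y(v, u) = 15 + v (Y(v, u) = 3 + (v + 4*3) = 3 + (v + 12) = 3 + (12 + v) = 15 + v)
S = 2*sqrt(17) (S = sqrt(68) = 2*sqrt(17) ≈ 8.2462)
sqrt(-30 + Y(-6, -7))*(S + 84) = sqrt(-30 + (15 - 6))*(2*sqrt(17) + 84) = sqrt(-30 + 9)*(84 + 2*sqrt(17)) = sqrt(-21)*(84 + 2*sqrt(17)) = (I*sqrt(21))*(84 + 2*sqrt(17)) = I*sqrt(21)*(84 + 2*sqrt(17))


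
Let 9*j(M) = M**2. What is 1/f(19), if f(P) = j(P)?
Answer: 9/361 ≈ 0.024931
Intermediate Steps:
j(M) = M**2/9
f(P) = P**2/9
1/f(19) = 1/((1/9)*19**2) = 1/((1/9)*361) = 1/(361/9) = 9/361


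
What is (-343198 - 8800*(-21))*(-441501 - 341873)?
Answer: 124084874852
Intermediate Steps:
(-343198 - 8800*(-21))*(-441501 - 341873) = (-343198 + 184800)*(-783374) = -158398*(-783374) = 124084874852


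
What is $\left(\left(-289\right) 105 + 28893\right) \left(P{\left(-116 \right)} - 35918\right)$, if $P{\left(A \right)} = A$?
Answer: $52321368$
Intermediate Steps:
$\left(\left(-289\right) 105 + 28893\right) \left(P{\left(-116 \right)} - 35918\right) = \left(\left(-289\right) 105 + 28893\right) \left(-116 - 35918\right) = \left(-30345 + 28893\right) \left(-36034\right) = \left(-1452\right) \left(-36034\right) = 52321368$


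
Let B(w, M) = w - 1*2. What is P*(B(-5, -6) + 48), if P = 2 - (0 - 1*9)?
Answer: 451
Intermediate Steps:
P = 11 (P = 2 - (0 - 9) = 2 - 1*(-9) = 2 + 9 = 11)
B(w, M) = -2 + w (B(w, M) = w - 2 = -2 + w)
P*(B(-5, -6) + 48) = 11*((-2 - 5) + 48) = 11*(-7 + 48) = 11*41 = 451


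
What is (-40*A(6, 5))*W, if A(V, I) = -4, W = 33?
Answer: 5280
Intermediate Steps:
(-40*A(6, 5))*W = -40*(-4)*33 = 160*33 = 5280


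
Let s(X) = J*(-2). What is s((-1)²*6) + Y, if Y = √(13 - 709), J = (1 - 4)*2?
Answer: 12 + 2*I*√174 ≈ 12.0 + 26.382*I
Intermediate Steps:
J = -6 (J = -3*2 = -6)
s(X) = 12 (s(X) = -6*(-2) = 12)
Y = 2*I*√174 (Y = √(-696) = 2*I*√174 ≈ 26.382*I)
s((-1)²*6) + Y = 12 + 2*I*√174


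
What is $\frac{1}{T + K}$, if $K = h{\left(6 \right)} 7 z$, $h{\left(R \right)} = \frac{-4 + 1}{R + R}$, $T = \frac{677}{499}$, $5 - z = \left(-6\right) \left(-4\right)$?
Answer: $\frac{1996}{69075} \approx 0.028896$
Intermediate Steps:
$z = -19$ ($z = 5 - \left(-6\right) \left(-4\right) = 5 - 24 = -19$)
$T = \frac{677}{499}$ ($T = 677 \cdot \frac{1}{499} = \frac{677}{499} \approx 1.3567$)
$h{\left(R \right)} = - \frac{3}{2 R}$
$K = \frac{133}{4}$ ($K = - \frac{3}{2 \cdot 6} \cdot 7 \left(-19\right) = \left(- \frac{3}{2}\right) \frac{1}{6} \cdot 7 \left(-19\right) = \left(- \frac{1}{4}\right) 7 \left(-19\right) = \left(- \frac{7}{4}\right) \left(-19\right) = \frac{133}{4} \approx 33.25$)
$\frac{1}{T + K} = \frac{1}{\frac{677}{499} + \frac{133}{4}} = \frac{1}{\frac{69075}{1996}} = \frac{1996}{69075}$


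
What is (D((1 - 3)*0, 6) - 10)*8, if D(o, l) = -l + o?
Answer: -128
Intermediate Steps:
D(o, l) = o - l
(D((1 - 3)*0, 6) - 10)*8 = (((1 - 3)*0 - 1*6) - 10)*8 = ((-2*0 - 6) - 10)*8 = ((0 - 6) - 10)*8 = (-6 - 10)*8 = -16*8 = -128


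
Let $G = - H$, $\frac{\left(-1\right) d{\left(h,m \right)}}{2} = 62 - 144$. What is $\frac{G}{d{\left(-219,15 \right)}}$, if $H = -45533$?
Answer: $\frac{45533}{164} \approx 277.64$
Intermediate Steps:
$d{\left(h,m \right)} = 164$ ($d{\left(h,m \right)} = - 2 \left(62 - 144\right) = \left(-2\right) \left(-82\right) = 164$)
$G = 45533$ ($G = \left(-1\right) \left(-45533\right) = 45533$)
$\frac{G}{d{\left(-219,15 \right)}} = \frac{45533}{164}$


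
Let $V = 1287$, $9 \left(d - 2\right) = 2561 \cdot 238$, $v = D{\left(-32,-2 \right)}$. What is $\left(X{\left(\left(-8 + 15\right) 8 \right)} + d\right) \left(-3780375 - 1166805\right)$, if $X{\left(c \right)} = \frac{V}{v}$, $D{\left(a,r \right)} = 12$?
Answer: $- \frac{1006753191325}{3} \approx -3.3558 \cdot 10^{11}$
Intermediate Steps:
$v = 12$
$d = \frac{609536}{9}$ ($d = 2 + \frac{2561 \cdot 238}{9} = 2 + \frac{1}{9} \cdot 609518 = 2 + \frac{609518}{9} = \frac{609536}{9} \approx 67726.0$)
$X{\left(c \right)} = \frac{429}{4}$ ($X{\left(c \right)} = \frac{1287}{12} = 1287 \cdot \frac{1}{12} = \frac{429}{4}$)
$\left(X{\left(\left(-8 + 15\right) 8 \right)} + d\right) \left(-3780375 - 1166805\right) = \left(\frac{429}{4} + \frac{609536}{9}\right) \left(-3780375 - 1166805\right) = \frac{2442005 \left(-3780375 - 1166805\right)}{36} = \frac{2442005}{36} \left(-4947180\right) = - \frac{1006753191325}{3}$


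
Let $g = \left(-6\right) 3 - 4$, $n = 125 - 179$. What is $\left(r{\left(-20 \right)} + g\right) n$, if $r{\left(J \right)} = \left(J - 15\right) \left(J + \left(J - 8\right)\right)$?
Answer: $-89532$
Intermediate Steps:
$r{\left(J \right)} = \left(-15 + J\right) \left(-8 + 2 J\right)$ ($r{\left(J \right)} = \left(-15 + J\right) \left(J + \left(-8 + J\right)\right) = \left(-15 + J\right) \left(-8 + 2 J\right)$)
$n = -54$
$g = -22$ ($g = -18 - 4 = -22$)
$\left(r{\left(-20 \right)} + g\right) n = \left(\left(120 - -760 + 2 \left(-20\right)^{2}\right) - 22\right) \left(-54\right) = \left(\left(120 + 760 + 2 \cdot 400\right) - 22\right) \left(-54\right) = \left(\left(120 + 760 + 800\right) - 22\right) \left(-54\right) = \left(1680 - 22\right) \left(-54\right) = 1658 \left(-54\right) = -89532$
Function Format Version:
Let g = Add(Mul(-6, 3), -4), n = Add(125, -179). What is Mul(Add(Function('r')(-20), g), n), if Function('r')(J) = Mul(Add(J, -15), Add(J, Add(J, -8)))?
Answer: -89532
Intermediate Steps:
Function('r')(J) = Mul(Add(-15, J), Add(-8, Mul(2, J))) (Function('r')(J) = Mul(Add(-15, J), Add(J, Add(-8, J))) = Mul(Add(-15, J), Add(-8, Mul(2, J))))
n = -54
g = -22 (g = Add(-18, -4) = -22)
Mul(Add(Function('r')(-20), g), n) = Mul(Add(Add(120, Mul(-38, -20), Mul(2, Pow(-20, 2))), -22), -54) = Mul(Add(Add(120, 760, Mul(2, 400)), -22), -54) = Mul(Add(Add(120, 760, 800), -22), -54) = Mul(Add(1680, -22), -54) = Mul(1658, -54) = -89532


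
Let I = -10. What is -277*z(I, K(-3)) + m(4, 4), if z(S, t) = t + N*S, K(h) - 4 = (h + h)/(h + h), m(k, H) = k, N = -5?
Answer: -15231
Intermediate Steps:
K(h) = 5 (K(h) = 4 + (h + h)/(h + h) = 4 + (2*h)/((2*h)) = 4 + (2*h)*(1/(2*h)) = 4 + 1 = 5)
z(S, t) = t - 5*S
-277*z(I, K(-3)) + m(4, 4) = -277*(5 - 5*(-10)) + 4 = -277*(5 + 50) + 4 = -277*55 + 4 = -15235 + 4 = -15231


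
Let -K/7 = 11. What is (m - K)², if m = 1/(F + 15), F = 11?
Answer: 4012009/676 ≈ 5934.9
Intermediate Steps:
m = 1/26 (m = 1/(11 + 15) = 1/26 ≈ 0.038462)
K = -77 (K = -7*11 = -77)
(m - K)² = (1/26 - 1*(-77))² = (1/26 + 77)² = (2003/26)² = 4012009/676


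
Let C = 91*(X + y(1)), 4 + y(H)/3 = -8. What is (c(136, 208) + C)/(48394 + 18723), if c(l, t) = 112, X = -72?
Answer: -9716/67117 ≈ -0.14476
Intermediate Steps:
y(H) = -36 (y(H) = -12 + 3*(-8) = -12 - 24 = -36)
C = -9828 (C = 91*(-72 - 36) = 91*(-108) = -9828)
(c(136, 208) + C)/(48394 + 18723) = (112 - 9828)/(48394 + 18723) = -9716/67117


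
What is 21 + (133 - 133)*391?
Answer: 21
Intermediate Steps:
21 + (133 - 133)*391 = 21 + 0*391 = 21 + 0 = 21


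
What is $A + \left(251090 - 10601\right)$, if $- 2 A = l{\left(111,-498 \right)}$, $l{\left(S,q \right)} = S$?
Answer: $\frac{480867}{2} \approx 2.4043 \cdot 10^{5}$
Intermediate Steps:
$A = - \frac{111}{2}$ ($A = \left(- \frac{1}{2}\right) 111 = - \frac{111}{2} \approx -55.5$)
$A + \left(251090 - 10601\right) = - \frac{111}{2} + \left(251090 - 10601\right) = - \frac{111}{2} + 240489 = \frac{480867}{2}$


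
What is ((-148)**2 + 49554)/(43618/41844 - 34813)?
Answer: -1495044276/728335777 ≈ -2.0527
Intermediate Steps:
((-148)**2 + 49554)/(43618/41844 - 34813) = (21904 + 49554)/(43618*(1/41844) - 34813) = 71458/(21809/20922 - 34813) = 71458/(-728335777/20922) = 71458*(-20922/728335777) = -1495044276/728335777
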